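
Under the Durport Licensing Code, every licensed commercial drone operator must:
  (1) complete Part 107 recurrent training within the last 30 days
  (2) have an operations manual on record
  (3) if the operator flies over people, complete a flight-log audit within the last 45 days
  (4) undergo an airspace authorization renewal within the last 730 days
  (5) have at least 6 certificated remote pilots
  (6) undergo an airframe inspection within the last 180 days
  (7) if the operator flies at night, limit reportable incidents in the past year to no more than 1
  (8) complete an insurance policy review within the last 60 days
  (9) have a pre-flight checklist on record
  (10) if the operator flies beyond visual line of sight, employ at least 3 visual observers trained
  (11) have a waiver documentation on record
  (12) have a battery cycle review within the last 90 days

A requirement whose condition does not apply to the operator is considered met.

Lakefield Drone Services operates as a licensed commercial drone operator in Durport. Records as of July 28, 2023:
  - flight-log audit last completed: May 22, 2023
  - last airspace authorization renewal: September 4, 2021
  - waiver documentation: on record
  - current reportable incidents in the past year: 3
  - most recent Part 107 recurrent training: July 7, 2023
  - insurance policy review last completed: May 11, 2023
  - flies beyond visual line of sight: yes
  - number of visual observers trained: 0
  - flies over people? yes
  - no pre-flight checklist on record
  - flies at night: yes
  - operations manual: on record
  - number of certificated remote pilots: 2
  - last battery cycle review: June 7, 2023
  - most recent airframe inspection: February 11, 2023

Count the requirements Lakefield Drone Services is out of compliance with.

6

1. Part 107 recurrent training 21 days ago vs limit 30 → met
2. operations manual present → met
3. condition 'flies over people' holds; flight-log audit 67 days ago vs limit 45 → not met
4. airspace authorization renewal 692 days ago vs limit 730 → met
5. certificated remote pilots 2 < 6 → not met
6. airframe inspection 167 days ago vs limit 180 → met
7. condition 'flies at night' holds; reportable incidents in the past year 3 > 1 → not met
8. insurance policy review 78 days ago vs limit 60 → not met
9. pre-flight checklist absent → not met
10. condition 'flies beyond visual line of sight' holds; visual observers trained 0 < 3 → not met
11. waiver documentation present → met
12. battery cycle review 51 days ago vs limit 90 → met
Not met: 6 of 12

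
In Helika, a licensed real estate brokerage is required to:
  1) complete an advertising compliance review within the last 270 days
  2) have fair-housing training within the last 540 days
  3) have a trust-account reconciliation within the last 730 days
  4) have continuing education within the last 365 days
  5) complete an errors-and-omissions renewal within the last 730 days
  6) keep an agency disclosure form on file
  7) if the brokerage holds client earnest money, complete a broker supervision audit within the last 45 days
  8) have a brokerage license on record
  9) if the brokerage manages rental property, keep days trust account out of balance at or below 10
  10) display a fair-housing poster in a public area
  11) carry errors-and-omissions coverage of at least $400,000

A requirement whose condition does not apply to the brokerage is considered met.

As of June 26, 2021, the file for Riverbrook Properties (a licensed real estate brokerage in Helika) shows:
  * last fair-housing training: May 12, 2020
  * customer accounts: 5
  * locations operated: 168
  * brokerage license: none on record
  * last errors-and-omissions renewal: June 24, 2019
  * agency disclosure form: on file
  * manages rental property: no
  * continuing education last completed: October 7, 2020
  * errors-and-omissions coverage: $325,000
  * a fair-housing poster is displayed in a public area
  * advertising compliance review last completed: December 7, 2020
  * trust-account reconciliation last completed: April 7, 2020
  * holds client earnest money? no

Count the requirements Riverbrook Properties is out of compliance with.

3

1. advertising compliance review 201 days ago vs limit 270 → met
2. fair-housing training 410 days ago vs limit 540 → met
3. trust-account reconciliation 445 days ago vs limit 730 → met
4. continuing education 262 days ago vs limit 365 → met
5. errors-and-omissions renewal 733 days ago vs limit 730 → not met
6. agency disclosure form present → met
7. condition 'holds client earnest money' does not hold → requirement n/a → met
8. brokerage license absent → not met
9. condition 'manages rental property' does not hold → requirement n/a → met
10. fair-housing poster present → met
11. errors-and-omissions coverage $325,000 < $400,000 → not met
Not met: 3 of 11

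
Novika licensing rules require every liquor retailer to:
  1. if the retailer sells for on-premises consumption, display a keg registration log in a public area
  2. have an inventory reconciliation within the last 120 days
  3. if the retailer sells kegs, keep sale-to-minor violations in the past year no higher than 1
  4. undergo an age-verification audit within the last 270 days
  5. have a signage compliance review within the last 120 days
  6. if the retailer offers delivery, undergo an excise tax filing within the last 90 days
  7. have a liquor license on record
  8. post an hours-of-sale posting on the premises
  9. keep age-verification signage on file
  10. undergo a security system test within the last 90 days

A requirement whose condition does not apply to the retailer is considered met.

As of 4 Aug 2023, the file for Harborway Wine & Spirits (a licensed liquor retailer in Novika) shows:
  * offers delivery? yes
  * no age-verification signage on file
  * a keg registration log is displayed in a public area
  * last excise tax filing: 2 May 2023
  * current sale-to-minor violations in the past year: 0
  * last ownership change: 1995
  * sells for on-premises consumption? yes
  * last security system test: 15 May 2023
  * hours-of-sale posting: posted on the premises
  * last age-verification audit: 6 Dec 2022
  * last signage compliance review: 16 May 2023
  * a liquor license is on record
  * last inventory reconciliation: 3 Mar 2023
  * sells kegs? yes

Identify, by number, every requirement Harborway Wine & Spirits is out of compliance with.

2, 6, 9

1. condition 'sells for on-premises consumption' holds; keg registration log present → met
2. inventory reconciliation 154 days ago vs limit 120 → not met
3. condition 'sells kegs' holds; sale-to-minor violations in the past year 0 ≤ 1 → met
4. age-verification audit 241 days ago vs limit 270 → met
5. signage compliance review 80 days ago vs limit 120 → met
6. condition 'offers delivery' holds; excise tax filing 94 days ago vs limit 90 → not met
7. liquor license present → met
8. hours-of-sale posting present → met
9. age-verification signage absent → not met
10. security system test 81 days ago vs limit 90 → met
Not met: 2, 6, 9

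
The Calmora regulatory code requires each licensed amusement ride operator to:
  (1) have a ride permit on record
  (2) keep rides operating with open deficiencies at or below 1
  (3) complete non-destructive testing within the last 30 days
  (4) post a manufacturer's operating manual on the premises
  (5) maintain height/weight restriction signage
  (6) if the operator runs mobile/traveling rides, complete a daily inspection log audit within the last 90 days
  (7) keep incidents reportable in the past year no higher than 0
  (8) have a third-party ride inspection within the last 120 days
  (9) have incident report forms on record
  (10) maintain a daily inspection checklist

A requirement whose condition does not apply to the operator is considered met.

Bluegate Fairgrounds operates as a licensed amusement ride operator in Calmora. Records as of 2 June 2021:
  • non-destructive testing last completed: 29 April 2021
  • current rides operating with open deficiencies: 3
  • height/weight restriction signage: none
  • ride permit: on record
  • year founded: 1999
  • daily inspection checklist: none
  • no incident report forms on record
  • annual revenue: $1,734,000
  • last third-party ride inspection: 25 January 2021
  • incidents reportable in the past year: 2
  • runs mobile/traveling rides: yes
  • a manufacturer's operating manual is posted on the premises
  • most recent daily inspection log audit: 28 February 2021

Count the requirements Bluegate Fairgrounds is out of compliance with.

8

1. ride permit present → met
2. rides operating with open deficiencies 3 > 1 → not met
3. non-destructive testing 34 days ago vs limit 30 → not met
4. manufacturer's operating manual present → met
5. height/weight restriction signage absent → not met
6. condition 'runs mobile/traveling rides' holds; daily inspection log audit 94 days ago vs limit 90 → not met
7. incidents reportable in the past year 2 > 0 → not met
8. third-party ride inspection 128 days ago vs limit 120 → not met
9. incident report forms absent → not met
10. daily inspection checklist absent → not met
Not met: 8 of 10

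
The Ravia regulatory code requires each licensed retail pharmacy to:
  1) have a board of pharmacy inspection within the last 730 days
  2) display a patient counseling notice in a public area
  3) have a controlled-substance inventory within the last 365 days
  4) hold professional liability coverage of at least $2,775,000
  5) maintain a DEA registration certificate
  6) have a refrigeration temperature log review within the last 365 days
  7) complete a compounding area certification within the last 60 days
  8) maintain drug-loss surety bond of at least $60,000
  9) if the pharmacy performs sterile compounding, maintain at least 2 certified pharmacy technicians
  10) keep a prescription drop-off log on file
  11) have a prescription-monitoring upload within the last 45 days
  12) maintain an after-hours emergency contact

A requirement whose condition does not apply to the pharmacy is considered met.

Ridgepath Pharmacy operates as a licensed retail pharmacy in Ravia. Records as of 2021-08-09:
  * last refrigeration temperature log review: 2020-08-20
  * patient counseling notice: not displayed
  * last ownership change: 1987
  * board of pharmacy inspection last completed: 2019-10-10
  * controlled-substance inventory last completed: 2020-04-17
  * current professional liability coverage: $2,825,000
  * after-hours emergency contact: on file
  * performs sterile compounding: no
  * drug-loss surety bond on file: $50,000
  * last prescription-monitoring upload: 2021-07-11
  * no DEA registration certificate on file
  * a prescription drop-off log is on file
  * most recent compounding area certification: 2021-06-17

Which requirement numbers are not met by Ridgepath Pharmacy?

2, 3, 5, 8

1. board of pharmacy inspection 669 days ago vs limit 730 → met
2. patient counseling notice absent → not met
3. controlled-substance inventory 479 days ago vs limit 365 → not met
4. professional liability coverage $2,825,000 ≥ $2,775,000 → met
5. DEA registration certificate absent → not met
6. refrigeration temperature log review 354 days ago vs limit 365 → met
7. compounding area certification 53 days ago vs limit 60 → met
8. drug-loss surety bond $50,000 < $60,000 → not met
9. condition 'performs sterile compounding' does not hold → requirement n/a → met
10. prescription drop-off log present → met
11. prescription-monitoring upload 29 days ago vs limit 45 → met
12. after-hours emergency contact present → met
Not met: 2, 3, 5, 8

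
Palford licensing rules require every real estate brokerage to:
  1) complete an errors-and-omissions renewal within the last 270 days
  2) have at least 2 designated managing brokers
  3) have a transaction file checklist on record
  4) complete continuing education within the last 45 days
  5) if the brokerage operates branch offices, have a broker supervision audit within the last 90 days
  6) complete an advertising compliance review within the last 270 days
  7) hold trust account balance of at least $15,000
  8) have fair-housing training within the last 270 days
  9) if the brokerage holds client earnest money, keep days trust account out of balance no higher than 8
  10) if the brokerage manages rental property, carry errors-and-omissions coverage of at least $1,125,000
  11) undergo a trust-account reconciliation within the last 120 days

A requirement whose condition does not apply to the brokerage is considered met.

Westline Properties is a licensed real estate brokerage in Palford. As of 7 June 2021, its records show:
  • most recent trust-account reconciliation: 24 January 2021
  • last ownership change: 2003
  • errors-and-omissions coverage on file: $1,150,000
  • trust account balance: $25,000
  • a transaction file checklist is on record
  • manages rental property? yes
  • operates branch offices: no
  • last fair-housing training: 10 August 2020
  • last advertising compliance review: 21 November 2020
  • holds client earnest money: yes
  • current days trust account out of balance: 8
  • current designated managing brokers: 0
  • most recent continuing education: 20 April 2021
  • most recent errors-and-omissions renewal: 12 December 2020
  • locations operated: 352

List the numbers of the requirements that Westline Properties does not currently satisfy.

1. errors-and-omissions renewal 177 days ago vs limit 270 → met
2. designated managing brokers 0 < 2 → not met
3. transaction file checklist present → met
4. continuing education 48 days ago vs limit 45 → not met
5. condition 'operates branch offices' does not hold → requirement n/a → met
6. advertising compliance review 198 days ago vs limit 270 → met
7. trust account balance $25,000 ≥ $15,000 → met
8. fair-housing training 301 days ago vs limit 270 → not met
9. condition 'holds client earnest money' holds; days trust account out of balance 8 ≤ 8 → met
10. condition 'manages rental property' holds; errors-and-omissions coverage $1,150,000 ≥ $1,125,000 → met
11. trust-account reconciliation 134 days ago vs limit 120 → not met
Not met: 2, 4, 8, 11

2, 4, 8, 11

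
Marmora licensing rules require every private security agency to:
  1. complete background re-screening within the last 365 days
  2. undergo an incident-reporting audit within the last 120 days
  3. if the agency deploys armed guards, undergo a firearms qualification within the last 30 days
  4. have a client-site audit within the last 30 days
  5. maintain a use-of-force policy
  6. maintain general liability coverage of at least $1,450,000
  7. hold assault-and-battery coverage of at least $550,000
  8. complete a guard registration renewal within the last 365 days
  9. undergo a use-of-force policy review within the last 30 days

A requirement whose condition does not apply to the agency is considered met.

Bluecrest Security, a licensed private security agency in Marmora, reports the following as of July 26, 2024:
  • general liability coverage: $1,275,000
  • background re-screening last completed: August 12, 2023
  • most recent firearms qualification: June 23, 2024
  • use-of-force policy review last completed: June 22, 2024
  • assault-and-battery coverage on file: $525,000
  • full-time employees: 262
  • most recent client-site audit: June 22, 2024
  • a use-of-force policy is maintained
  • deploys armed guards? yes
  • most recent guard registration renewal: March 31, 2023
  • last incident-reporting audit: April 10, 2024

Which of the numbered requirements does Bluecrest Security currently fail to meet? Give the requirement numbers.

3, 4, 6, 7, 8, 9

1. background re-screening 349 days ago vs limit 365 → met
2. incident-reporting audit 107 days ago vs limit 120 → met
3. condition 'deploys armed guards' holds; firearms qualification 33 days ago vs limit 30 → not met
4. client-site audit 34 days ago vs limit 30 → not met
5. use-of-force policy present → met
6. general liability coverage $1,275,000 < $1,450,000 → not met
7. assault-and-battery coverage $525,000 < $550,000 → not met
8. guard registration renewal 483 days ago vs limit 365 → not met
9. use-of-force policy review 34 days ago vs limit 30 → not met
Not met: 3, 4, 6, 7, 8, 9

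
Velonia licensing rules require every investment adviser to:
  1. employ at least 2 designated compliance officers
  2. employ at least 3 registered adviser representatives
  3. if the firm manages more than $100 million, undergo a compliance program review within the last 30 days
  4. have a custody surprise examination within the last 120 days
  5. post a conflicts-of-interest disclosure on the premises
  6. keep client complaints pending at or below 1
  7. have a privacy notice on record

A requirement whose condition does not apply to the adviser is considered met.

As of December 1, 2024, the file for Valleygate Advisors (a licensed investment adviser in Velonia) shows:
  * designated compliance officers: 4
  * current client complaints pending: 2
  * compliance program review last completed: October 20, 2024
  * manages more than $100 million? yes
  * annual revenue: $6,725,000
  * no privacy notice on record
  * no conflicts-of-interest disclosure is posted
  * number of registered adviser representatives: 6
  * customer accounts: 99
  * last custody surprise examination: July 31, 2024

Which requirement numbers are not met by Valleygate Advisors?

1. designated compliance officers 4 ≥ 2 → met
2. registered adviser representatives 6 ≥ 3 → met
3. condition 'manages more than $100 million' holds; compliance program review 42 days ago vs limit 30 → not met
4. custody surprise examination 123 days ago vs limit 120 → not met
5. conflicts-of-interest disclosure absent → not met
6. client complaints pending 2 > 1 → not met
7. privacy notice absent → not met
Not met: 3, 4, 5, 6, 7

3, 4, 5, 6, 7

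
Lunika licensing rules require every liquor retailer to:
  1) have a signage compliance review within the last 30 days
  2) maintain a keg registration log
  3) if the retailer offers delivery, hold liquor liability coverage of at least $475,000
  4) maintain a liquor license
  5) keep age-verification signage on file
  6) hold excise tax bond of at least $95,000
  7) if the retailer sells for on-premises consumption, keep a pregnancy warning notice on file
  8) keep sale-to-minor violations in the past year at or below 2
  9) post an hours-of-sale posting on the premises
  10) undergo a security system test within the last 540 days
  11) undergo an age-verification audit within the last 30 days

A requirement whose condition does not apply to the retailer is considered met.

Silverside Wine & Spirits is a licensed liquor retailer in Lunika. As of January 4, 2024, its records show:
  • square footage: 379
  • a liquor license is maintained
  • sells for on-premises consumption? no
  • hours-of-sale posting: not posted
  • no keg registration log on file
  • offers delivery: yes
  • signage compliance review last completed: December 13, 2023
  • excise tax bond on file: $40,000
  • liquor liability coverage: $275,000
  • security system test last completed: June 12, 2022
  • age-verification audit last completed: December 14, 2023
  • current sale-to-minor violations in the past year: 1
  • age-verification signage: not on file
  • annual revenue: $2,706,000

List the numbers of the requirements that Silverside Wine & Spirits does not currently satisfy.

2, 3, 5, 6, 9, 10

1. signage compliance review 22 days ago vs limit 30 → met
2. keg registration log absent → not met
3. condition 'offers delivery' holds; liquor liability coverage $275,000 < $475,000 → not met
4. liquor license present → met
5. age-verification signage absent → not met
6. excise tax bond $40,000 < $95,000 → not met
7. condition 'sells for on-premises consumption' does not hold → requirement n/a → met
8. sale-to-minor violations in the past year 1 ≤ 2 → met
9. hours-of-sale posting absent → not met
10. security system test 571 days ago vs limit 540 → not met
11. age-verification audit 21 days ago vs limit 30 → met
Not met: 2, 3, 5, 6, 9, 10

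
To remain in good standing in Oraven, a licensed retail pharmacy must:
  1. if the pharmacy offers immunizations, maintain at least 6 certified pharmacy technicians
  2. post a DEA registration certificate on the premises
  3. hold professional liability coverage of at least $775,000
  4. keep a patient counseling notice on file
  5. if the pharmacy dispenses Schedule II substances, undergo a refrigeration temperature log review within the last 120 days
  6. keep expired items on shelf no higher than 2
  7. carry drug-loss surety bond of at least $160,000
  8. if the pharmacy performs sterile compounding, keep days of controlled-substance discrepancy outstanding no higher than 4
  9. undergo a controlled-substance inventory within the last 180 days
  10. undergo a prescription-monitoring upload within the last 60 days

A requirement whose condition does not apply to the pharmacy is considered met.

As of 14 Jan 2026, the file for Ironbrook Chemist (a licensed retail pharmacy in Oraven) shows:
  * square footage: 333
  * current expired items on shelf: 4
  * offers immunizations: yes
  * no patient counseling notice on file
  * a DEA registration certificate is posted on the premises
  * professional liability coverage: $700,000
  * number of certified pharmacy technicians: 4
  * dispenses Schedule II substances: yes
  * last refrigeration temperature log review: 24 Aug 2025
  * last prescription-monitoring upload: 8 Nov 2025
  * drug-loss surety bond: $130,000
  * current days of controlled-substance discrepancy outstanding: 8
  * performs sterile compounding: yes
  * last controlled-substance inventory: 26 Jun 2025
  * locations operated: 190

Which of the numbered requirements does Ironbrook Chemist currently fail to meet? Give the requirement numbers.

1, 3, 4, 5, 6, 7, 8, 9, 10

1. condition 'offers immunizations' holds; certified pharmacy technicians 4 < 6 → not met
2. DEA registration certificate present → met
3. professional liability coverage $700,000 < $775,000 → not met
4. patient counseling notice absent → not met
5. condition 'dispenses Schedule II substances' holds; refrigeration temperature log review 143 days ago vs limit 120 → not met
6. expired items on shelf 4 > 2 → not met
7. drug-loss surety bond $130,000 < $160,000 → not met
8. condition 'performs sterile compounding' holds; days of controlled-substance discrepancy outstanding 8 > 4 → not met
9. controlled-substance inventory 202 days ago vs limit 180 → not met
10. prescription-monitoring upload 67 days ago vs limit 60 → not met
Not met: 1, 3, 4, 5, 6, 7, 8, 9, 10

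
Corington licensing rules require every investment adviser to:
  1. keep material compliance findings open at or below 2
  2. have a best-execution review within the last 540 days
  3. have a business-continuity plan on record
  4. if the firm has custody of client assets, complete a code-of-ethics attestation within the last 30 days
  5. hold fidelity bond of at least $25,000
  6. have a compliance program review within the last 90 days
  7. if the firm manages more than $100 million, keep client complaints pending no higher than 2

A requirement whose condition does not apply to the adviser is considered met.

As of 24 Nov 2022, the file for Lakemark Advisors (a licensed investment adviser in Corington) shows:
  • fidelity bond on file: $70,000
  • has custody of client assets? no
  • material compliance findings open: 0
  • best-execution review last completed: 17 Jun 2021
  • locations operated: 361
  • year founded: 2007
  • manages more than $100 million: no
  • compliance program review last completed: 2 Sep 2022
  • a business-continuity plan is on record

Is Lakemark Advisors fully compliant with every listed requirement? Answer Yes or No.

Yes

1. material compliance findings open 0 ≤ 2 → met
2. best-execution review 525 days ago vs limit 540 → met
3. business-continuity plan present → met
4. condition 'has custody of client assets' does not hold → requirement n/a → met
5. fidelity bond $70,000 ≥ $25,000 → met
6. compliance program review 83 days ago vs limit 90 → met
7. condition 'manages more than $100 million' does not hold → requirement n/a → met
All met.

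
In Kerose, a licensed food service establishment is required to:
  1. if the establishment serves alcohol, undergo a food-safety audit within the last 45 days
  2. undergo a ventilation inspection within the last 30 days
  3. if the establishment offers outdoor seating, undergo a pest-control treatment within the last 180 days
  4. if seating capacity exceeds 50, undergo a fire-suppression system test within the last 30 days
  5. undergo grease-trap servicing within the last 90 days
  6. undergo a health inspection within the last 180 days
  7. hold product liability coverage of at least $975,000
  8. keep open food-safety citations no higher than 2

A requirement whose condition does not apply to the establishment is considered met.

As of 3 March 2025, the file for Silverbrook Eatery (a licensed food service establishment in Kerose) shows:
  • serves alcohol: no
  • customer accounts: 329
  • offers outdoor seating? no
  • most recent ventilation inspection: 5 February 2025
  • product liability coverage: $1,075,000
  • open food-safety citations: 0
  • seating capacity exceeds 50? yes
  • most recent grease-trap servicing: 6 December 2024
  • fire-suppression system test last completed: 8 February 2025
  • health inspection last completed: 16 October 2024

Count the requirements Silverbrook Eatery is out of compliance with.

1. condition 'serves alcohol' does not hold → requirement n/a → met
2. ventilation inspection 26 days ago vs limit 30 → met
3. condition 'offers outdoor seating' does not hold → requirement n/a → met
4. condition 'seating capacity exceeds 50' holds; fire-suppression system test 23 days ago vs limit 30 → met
5. grease-trap servicing 87 days ago vs limit 90 → met
6. health inspection 138 days ago vs limit 180 → met
7. product liability coverage $1,075,000 ≥ $975,000 → met
8. open food-safety citations 0 ≤ 2 → met
Not met: 0 of 8

0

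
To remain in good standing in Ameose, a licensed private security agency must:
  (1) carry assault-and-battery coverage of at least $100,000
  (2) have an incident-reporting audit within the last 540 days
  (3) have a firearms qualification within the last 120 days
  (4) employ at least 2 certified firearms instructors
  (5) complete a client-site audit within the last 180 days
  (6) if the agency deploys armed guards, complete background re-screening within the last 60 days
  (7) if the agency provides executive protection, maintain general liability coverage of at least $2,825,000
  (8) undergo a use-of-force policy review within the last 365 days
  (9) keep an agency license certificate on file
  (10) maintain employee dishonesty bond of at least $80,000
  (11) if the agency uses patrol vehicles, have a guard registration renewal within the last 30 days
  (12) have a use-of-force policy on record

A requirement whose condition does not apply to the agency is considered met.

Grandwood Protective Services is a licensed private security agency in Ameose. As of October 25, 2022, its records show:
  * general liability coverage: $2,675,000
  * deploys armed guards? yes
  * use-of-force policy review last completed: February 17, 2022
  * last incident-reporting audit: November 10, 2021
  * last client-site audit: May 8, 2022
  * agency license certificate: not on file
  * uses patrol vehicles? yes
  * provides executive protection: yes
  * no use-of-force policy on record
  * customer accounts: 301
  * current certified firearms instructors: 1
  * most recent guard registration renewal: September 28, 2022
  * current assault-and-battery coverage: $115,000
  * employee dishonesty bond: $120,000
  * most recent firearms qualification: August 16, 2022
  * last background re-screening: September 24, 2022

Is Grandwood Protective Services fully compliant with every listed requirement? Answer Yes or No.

1. assault-and-battery coverage $115,000 ≥ $100,000 → met
2. incident-reporting audit 349 days ago vs limit 540 → met
3. firearms qualification 70 days ago vs limit 120 → met
4. certified firearms instructors 1 < 2 → not met
5. client-site audit 170 days ago vs limit 180 → met
6. condition 'deploys armed guards' holds; background re-screening 31 days ago vs limit 60 → met
7. condition 'provides executive protection' holds; general liability coverage $2,675,000 < $2,825,000 → not met
8. use-of-force policy review 250 days ago vs limit 365 → met
9. agency license certificate absent → not met
10. employee dishonesty bond $120,000 ≥ $80,000 → met
11. condition 'uses patrol vehicles' holds; guard registration renewal 27 days ago vs limit 30 → met
12. use-of-force policy absent → not met
Not met: 4, 7, 9, 12

No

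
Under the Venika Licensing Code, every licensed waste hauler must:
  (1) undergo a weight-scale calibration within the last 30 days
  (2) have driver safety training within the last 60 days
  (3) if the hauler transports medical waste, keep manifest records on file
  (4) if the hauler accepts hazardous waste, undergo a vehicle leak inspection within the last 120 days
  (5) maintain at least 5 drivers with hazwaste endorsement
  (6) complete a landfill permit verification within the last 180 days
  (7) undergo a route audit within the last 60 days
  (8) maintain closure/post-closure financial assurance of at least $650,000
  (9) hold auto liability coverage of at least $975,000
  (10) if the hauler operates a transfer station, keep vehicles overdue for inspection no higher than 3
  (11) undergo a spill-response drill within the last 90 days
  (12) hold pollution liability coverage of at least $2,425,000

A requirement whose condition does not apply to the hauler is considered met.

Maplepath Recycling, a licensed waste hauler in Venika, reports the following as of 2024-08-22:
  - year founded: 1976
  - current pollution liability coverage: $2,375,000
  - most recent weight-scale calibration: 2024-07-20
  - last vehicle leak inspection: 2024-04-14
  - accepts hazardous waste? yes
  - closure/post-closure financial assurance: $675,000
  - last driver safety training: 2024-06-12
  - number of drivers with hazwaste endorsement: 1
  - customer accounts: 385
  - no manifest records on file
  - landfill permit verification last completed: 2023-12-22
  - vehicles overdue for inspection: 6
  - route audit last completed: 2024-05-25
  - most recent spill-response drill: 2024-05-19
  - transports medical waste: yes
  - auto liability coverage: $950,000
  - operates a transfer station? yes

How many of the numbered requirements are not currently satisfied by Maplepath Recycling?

1. weight-scale calibration 33 days ago vs limit 30 → not met
2. driver safety training 71 days ago vs limit 60 → not met
3. condition 'transports medical waste' holds; manifest records absent → not met
4. condition 'accepts hazardous waste' holds; vehicle leak inspection 130 days ago vs limit 120 → not met
5. drivers with hazwaste endorsement 1 < 5 → not met
6. landfill permit verification 244 days ago vs limit 180 → not met
7. route audit 89 days ago vs limit 60 → not met
8. closure/post-closure financial assurance $675,000 ≥ $650,000 → met
9. auto liability coverage $950,000 < $975,000 → not met
10. condition 'operates a transfer station' holds; vehicles overdue for inspection 6 > 3 → not met
11. spill-response drill 95 days ago vs limit 90 → not met
12. pollution liability coverage $2,375,000 < $2,425,000 → not met
Not met: 11 of 12

11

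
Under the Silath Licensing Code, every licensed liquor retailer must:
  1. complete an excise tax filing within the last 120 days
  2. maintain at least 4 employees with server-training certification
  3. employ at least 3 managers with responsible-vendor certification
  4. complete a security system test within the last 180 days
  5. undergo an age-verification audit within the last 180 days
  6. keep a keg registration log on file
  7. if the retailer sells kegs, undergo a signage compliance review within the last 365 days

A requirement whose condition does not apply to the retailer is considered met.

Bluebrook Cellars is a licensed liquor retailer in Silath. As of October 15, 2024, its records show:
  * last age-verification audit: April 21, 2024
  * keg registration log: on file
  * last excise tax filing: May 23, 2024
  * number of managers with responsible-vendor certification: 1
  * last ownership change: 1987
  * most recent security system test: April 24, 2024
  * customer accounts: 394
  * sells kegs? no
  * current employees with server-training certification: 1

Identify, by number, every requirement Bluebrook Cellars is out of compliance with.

1, 2, 3

1. excise tax filing 145 days ago vs limit 120 → not met
2. employees with server-training certification 1 < 4 → not met
3. managers with responsible-vendor certification 1 < 3 → not met
4. security system test 174 days ago vs limit 180 → met
5. age-verification audit 177 days ago vs limit 180 → met
6. keg registration log present → met
7. condition 'sells kegs' does not hold → requirement n/a → met
Not met: 1, 2, 3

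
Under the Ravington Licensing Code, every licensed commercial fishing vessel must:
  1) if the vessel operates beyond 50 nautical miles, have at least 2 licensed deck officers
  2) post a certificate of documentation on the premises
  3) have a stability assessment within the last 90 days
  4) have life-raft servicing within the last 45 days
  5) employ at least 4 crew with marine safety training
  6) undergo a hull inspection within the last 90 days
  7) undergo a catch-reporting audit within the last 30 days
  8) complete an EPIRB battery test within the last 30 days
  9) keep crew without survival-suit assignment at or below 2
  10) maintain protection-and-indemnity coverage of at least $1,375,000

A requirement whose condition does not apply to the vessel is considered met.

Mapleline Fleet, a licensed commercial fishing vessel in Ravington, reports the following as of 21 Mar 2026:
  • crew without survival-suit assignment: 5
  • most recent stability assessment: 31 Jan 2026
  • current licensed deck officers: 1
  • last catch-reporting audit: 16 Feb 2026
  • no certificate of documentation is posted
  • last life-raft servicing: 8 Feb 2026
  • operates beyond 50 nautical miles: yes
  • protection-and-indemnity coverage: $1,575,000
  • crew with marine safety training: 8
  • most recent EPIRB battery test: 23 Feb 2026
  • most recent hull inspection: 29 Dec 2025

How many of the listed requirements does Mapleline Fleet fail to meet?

1. condition 'operates beyond 50 nautical miles' holds; licensed deck officers 1 < 2 → not met
2. certificate of documentation absent → not met
3. stability assessment 49 days ago vs limit 90 → met
4. life-raft servicing 41 days ago vs limit 45 → met
5. crew with marine safety training 8 ≥ 4 → met
6. hull inspection 82 days ago vs limit 90 → met
7. catch-reporting audit 33 days ago vs limit 30 → not met
8. EPIRB battery test 26 days ago vs limit 30 → met
9. crew without survival-suit assignment 5 > 2 → not met
10. protection-and-indemnity coverage $1,575,000 ≥ $1,375,000 → met
Not met: 4 of 10

4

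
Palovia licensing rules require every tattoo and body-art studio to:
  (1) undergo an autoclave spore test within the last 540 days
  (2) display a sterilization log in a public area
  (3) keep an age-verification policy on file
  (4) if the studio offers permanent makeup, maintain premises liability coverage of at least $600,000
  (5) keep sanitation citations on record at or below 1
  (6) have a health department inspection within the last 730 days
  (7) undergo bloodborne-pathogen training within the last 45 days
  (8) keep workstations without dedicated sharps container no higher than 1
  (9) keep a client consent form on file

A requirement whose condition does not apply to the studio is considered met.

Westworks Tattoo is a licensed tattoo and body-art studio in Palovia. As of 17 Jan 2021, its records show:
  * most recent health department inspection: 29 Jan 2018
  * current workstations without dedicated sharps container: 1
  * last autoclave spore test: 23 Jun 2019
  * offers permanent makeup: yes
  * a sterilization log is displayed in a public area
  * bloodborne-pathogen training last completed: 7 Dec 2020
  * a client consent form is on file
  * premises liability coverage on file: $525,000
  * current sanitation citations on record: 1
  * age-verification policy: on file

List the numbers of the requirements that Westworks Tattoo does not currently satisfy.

1, 4, 6

1. autoclave spore test 574 days ago vs limit 540 → not met
2. sterilization log present → met
3. age-verification policy present → met
4. condition 'offers permanent makeup' holds; premises liability coverage $525,000 < $600,000 → not met
5. sanitation citations on record 1 ≤ 1 → met
6. health department inspection 1084 days ago vs limit 730 → not met
7. bloodborne-pathogen training 41 days ago vs limit 45 → met
8. workstations without dedicated sharps container 1 ≤ 1 → met
9. client consent form present → met
Not met: 1, 4, 6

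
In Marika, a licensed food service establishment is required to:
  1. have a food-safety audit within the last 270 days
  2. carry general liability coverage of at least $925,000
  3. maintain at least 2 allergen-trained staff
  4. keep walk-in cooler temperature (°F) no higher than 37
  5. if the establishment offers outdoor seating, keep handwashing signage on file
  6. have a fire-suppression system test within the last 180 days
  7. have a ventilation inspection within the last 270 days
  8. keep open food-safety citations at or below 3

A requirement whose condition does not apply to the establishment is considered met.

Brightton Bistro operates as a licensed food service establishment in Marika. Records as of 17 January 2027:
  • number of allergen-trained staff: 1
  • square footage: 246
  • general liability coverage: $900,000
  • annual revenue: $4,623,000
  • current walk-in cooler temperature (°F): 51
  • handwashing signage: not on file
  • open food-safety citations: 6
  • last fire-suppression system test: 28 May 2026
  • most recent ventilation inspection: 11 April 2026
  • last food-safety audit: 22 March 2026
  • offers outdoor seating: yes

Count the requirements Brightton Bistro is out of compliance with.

1. food-safety audit 301 days ago vs limit 270 → not met
2. general liability coverage $900,000 < $925,000 → not met
3. allergen-trained staff 1 < 2 → not met
4. walk-in cooler temperature (°F) 51 > 37 → not met
5. condition 'offers outdoor seating' holds; handwashing signage absent → not met
6. fire-suppression system test 234 days ago vs limit 180 → not met
7. ventilation inspection 281 days ago vs limit 270 → not met
8. open food-safety citations 6 > 3 → not met
Not met: 8 of 8

8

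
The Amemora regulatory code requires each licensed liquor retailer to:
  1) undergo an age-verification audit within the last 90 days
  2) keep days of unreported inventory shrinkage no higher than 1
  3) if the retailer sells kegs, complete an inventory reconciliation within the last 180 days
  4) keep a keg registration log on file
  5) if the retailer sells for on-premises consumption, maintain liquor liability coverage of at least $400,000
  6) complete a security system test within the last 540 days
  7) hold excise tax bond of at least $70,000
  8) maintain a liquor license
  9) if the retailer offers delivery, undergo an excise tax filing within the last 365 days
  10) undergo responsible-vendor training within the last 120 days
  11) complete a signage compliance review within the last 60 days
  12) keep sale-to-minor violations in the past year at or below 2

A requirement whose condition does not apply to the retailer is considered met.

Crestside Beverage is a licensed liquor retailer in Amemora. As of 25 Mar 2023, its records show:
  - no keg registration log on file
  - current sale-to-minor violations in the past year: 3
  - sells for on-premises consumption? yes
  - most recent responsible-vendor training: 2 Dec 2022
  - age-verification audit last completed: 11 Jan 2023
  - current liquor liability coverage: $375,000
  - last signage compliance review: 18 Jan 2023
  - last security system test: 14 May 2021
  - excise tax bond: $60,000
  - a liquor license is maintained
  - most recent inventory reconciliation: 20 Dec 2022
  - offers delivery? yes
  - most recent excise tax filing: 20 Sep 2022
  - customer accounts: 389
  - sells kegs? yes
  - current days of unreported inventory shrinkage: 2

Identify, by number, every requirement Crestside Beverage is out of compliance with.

1. age-verification audit 73 days ago vs limit 90 → met
2. days of unreported inventory shrinkage 2 > 1 → not met
3. condition 'sells kegs' holds; inventory reconciliation 95 days ago vs limit 180 → met
4. keg registration log absent → not met
5. condition 'sells for on-premises consumption' holds; liquor liability coverage $375,000 < $400,000 → not met
6. security system test 680 days ago vs limit 540 → not met
7. excise tax bond $60,000 < $70,000 → not met
8. liquor license present → met
9. condition 'offers delivery' holds; excise tax filing 186 days ago vs limit 365 → met
10. responsible-vendor training 113 days ago vs limit 120 → met
11. signage compliance review 66 days ago vs limit 60 → not met
12. sale-to-minor violations in the past year 3 > 2 → not met
Not met: 2, 4, 5, 6, 7, 11, 12

2, 4, 5, 6, 7, 11, 12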